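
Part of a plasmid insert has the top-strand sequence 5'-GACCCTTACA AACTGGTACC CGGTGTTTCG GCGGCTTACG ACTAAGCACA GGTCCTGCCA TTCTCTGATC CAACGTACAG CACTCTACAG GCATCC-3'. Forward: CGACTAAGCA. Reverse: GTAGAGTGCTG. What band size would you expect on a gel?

50 bp

The forward primer matches the template at positions 39–48.
The reverse primer's reverse complement is CAGCACTCTAC, which matches the template at positions 78–88.
Product length = (reverse-primer end) − (forward-primer start) + 1 = 88 − 39 + 1 = 50 bp.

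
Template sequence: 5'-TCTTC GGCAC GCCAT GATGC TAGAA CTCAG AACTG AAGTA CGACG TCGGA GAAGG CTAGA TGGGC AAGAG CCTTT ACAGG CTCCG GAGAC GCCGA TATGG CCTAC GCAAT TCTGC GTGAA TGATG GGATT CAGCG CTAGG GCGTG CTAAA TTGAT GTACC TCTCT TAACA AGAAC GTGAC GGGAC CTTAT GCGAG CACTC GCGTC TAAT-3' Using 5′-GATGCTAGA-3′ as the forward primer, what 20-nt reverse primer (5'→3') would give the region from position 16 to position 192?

5'-GCATAAGGTCCCGTCACGTT-3'

The product's 3' end on the top strand is position 192.
The reverse primer anneals to the top strand over positions 173–192, i.e. to AACGTGACGGGACCTTATGC.
Its sequence written 5'→3' is the reverse complement: GCATAAGGTCCCGTCACGTT.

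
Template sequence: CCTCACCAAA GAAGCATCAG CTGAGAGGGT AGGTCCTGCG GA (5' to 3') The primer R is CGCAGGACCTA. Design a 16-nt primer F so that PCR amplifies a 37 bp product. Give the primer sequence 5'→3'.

5'-CACCAAAGAAGCATCA-3'

The reverse primer's reverse complement TAGGTCCTGCG matches the template at positions 30–40, so the product ends at position 40.
A 37 bp product then starts at position 40 − 37 + 1 = 4.
The forward primer is identical to the top strand there: CACCAAAGAAGCATCA.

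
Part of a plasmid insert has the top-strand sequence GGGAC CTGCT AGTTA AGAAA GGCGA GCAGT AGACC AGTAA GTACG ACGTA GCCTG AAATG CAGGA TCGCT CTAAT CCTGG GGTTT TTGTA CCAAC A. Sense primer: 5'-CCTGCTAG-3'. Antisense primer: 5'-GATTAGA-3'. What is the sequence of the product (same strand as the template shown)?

5'-CCTGCTAGTTAAGAAAGGCGAGCAGTAGACCAGTAAGTACGACGTAGCCTGAAATGCAGGATCGCTCTAATC-3'

The forward primer matches the template at positions 5–12.
Taking the reverse complement of GATTAGA gives TCTAATC, found at positions 70–76 on the template; the primer anneals here to the top strand with its 3' end pointing upstream.
The product is the template from position 5 through 76 (72 bp).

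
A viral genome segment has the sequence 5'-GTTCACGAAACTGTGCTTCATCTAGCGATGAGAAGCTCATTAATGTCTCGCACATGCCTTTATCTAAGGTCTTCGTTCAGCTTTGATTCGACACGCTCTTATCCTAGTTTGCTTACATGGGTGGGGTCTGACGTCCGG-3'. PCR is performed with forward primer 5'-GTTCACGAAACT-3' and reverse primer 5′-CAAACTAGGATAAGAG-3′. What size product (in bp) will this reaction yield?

111 bp

Scanning the template, GTTCACGAAACT occurs at positions 1–12; this primer anneals to the bottom strand there with its 3' end pointing downstream.
The reverse primer's reverse complement is CTCTTATCCTAGTTTG, which matches the template at positions 96–111.
Product length = (reverse-primer end) − (forward-primer start) + 1 = 111 − 1 + 1 = 111 bp.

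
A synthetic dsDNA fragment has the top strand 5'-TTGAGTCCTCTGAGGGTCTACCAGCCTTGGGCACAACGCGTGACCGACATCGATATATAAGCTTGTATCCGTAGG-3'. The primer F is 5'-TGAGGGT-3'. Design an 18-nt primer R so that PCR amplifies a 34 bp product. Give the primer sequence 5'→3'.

5'-GTCACGCGTTGTGCCCAA-3'

The forward primer binds at positions 11–17, so a 34 bp product ends at position 11 + 34 − 1 = 44.
The reverse primer anneals to the top strand over positions 27–44, i.e. to TTGGGCACAACGCGTGAC.
Its sequence written 5'→3' is the reverse complement: GTCACGCGTTGTGCCCAA.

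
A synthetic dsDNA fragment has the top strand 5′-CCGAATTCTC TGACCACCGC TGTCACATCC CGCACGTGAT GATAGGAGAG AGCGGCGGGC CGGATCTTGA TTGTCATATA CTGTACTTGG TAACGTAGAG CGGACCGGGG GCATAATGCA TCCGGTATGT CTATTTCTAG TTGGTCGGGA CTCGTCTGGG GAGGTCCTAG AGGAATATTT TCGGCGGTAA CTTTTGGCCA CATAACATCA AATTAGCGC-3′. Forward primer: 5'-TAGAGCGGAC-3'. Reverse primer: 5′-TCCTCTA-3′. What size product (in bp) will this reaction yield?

The forward primer matches the template at positions 96–105.
Reverse complement of the reverse primer: TAGAGGA. This occurs on the top strand at positions 168–174.
Amplicon spans positions 96–174: 79 bp.

79 bp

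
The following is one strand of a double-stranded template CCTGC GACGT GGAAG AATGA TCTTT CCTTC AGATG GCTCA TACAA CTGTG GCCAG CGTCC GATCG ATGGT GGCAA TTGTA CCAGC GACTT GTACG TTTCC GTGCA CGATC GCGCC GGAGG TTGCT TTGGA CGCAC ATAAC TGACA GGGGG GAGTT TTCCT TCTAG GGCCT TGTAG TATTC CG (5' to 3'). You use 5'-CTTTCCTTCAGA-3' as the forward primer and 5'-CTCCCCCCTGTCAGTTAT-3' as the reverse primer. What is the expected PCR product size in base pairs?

132 bp

Scanning the template, CTTTCCTTCAGA occurs at positions 22–33; this primer anneals to the bottom strand there with its 3' end pointing downstream.
Reverse complement of the reverse primer: ATAACTGACAGGGGGGAG. This occurs on the top strand at positions 136–153.
The product runs from position 22 to position 153, so its length is 153 − 22 + 1 = 132 bp.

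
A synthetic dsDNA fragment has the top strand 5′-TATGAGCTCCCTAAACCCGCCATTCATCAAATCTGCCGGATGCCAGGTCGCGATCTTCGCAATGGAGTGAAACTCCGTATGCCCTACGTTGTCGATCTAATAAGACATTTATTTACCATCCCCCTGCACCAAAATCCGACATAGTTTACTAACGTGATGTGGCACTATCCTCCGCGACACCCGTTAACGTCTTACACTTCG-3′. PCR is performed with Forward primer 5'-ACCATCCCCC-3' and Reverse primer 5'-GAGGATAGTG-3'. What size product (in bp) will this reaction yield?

58 bp

Scanning the template, ACCATCCCCC occurs at positions 115–124; this primer anneals to the bottom strand there with its 3' end pointing downstream.
Reverse complement of the reverse primer: CACTATCCTC. This occurs on the top strand at positions 163–172.
Amplicon spans positions 115–172: 58 bp.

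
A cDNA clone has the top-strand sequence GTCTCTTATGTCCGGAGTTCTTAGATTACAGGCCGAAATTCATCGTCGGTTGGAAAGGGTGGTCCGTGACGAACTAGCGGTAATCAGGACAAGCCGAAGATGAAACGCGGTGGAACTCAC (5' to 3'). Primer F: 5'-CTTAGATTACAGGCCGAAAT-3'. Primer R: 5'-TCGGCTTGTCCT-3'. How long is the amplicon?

78 bp

Scanning the template, CTTAGATTACAGGCCGAAAT occurs at positions 20–39; this primer anneals to the bottom strand there with its 3' end pointing downstream.
The reverse primer's reverse complement is AGGACAAGCCGA, which matches the template at positions 86–97.
The product runs from position 20 to position 97, so its length is 97 − 20 + 1 = 78 bp.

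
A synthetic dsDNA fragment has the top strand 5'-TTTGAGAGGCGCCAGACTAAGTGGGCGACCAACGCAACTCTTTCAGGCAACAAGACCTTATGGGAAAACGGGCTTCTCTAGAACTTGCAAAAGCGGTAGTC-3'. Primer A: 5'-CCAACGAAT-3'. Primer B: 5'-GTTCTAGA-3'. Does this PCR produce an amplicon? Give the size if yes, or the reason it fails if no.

Primer A (CCAACGAAT) does not match the top strand, and its reverse complement ATTCGTTGG does not match either.
With no annealing site for primer A, no amplification occurs.

No product — primer A has no binding site in the template.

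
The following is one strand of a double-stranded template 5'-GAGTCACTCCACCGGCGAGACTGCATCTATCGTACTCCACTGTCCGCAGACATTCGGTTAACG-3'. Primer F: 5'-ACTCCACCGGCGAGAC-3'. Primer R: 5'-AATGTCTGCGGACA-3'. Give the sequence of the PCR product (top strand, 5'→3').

5'-ACTCCACCGGCGAGACTGCATCTATCGTACTCCACTGTCCGCAGACATT-3'

Scanning the template, ACTCCACCGGCGAGAC occurs at positions 6–21; this primer anneals to the bottom strand there with its 3' end pointing downstream.
Taking the reverse complement of AATGTCTGCGGACA gives TGTCCGCAGACATT, found at positions 41–54 on the template; the primer anneals here to the top strand with its 3' end pointing upstream.
The product is the template from position 6 through 54 (49 bp).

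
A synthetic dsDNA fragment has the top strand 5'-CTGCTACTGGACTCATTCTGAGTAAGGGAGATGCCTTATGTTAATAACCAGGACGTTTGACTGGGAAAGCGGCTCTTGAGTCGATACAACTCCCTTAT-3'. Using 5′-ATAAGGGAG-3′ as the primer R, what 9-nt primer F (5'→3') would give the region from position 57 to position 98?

5'-TTGACTGGG-3'

The reverse primer's reverse complement CTCCCTTAT matches the template at positions 90–98; the product starts at position 57.
The forward primer is identical to the top strand over positions 57–65: TTGACTGGG.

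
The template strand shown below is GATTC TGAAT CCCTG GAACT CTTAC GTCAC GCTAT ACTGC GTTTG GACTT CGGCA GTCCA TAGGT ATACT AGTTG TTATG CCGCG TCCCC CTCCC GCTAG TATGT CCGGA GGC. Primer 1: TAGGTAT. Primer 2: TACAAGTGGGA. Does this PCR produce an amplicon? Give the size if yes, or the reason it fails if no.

No product — primer 2 has no binding site in the template.

Primer 2 (TACAAGTGGGA) does not match the top strand, and its reverse complement TCCCACTTGTA does not match either.
With no annealing site for primer 2, no amplification occurs.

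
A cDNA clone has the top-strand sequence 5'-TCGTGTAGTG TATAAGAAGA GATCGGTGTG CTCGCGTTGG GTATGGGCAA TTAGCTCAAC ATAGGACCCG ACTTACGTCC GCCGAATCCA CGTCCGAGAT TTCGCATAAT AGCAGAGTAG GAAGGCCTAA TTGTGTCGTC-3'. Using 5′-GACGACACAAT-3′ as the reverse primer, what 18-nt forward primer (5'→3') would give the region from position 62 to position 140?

The reverse primer's reverse complement ATTGTGTCGTC matches the template at positions 130–140; the product starts at position 62.
The forward primer is identical to the top strand over positions 62–79: TAGGACCCGACTTACGTC.

5'-TAGGACCCGACTTACGTC-3'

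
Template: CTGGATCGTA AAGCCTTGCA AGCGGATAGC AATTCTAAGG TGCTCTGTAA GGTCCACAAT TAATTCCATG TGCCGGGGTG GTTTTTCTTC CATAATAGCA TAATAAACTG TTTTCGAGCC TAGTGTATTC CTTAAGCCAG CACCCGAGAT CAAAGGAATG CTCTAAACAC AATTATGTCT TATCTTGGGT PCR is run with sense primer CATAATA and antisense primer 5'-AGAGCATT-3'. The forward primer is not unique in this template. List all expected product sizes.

74 bp, 66 bp

The forward primer CATAATA matches the top strand at positions 91–97, 99–105.
The reverse primer's reverse complement is AATGCTCT, matching at positions 157–164.
Each forward site pairs with the reverse site to give a product ending at position 164: sizes 74, 66 bp.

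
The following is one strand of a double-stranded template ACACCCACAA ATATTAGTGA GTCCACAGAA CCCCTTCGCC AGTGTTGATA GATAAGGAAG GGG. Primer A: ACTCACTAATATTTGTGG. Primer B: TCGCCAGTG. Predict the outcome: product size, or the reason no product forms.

No product — the primers' 3' ends point away from each other.

Primer A (ACTCACTAATATTTGTGG) has reverse complement CCACAAATATTAGTGAGT, which matches the top strand at positions 5–22; primer A anneals to the top strand there with its 3' end pointing upstream toward position 5.
Primer B (TCGCCAGTG) matches the top strand directly at positions 36–44; it anneals to the bottom strand with its 3' end pointing downstream toward position 44.
The 3' ends diverge (primer A extends toward position 1, primer B toward position 63), so the primers never converge on a shared product.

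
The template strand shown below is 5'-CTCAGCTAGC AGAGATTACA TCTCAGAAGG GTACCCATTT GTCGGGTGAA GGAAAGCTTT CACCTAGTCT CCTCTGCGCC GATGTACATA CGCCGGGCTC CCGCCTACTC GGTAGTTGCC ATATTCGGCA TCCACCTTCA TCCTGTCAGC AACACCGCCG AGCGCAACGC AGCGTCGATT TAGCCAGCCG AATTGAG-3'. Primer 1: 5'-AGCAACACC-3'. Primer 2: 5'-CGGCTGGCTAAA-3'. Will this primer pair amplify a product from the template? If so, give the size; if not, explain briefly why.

Yes — a 43 bp product.

Primer 1 (AGCAACACC) matches the top strand at positions 148–156; it acts as a forward primer.
Primer 2's reverse complement is TTTAGCCAGCCG, matching the top strand at positions 179–190; it acts as a reverse primer.
The 3' ends face each other across positions 148–190, giving a 43 bp product.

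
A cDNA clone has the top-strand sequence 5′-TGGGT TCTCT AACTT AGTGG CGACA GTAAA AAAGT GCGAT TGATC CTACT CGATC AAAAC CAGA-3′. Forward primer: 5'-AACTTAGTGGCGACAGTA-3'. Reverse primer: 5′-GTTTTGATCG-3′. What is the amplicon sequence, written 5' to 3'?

Scanning the template, AACTTAGTGGCGACAGTA occurs at positions 11–28; this primer anneals to the bottom strand there with its 3' end pointing downstream.
The reverse primer's reverse complement is CGATCAAAAC, which matches the template at positions 51–60.
The product is the template from position 11 through 60 (50 bp).

5'-AACTTAGTGGCGACAGTAAAAAAGTGCGATTGATCCTACTCGATCAAAAC-3'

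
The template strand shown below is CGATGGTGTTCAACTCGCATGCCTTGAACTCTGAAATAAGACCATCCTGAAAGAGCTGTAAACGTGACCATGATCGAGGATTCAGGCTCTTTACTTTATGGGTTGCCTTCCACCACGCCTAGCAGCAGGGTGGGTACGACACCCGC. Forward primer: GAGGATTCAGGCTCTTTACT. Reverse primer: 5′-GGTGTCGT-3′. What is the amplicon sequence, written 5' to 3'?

Scanning the template, GAGGATTCAGGCTCTTTACT occurs at positions 76–95; this primer anneals to the bottom strand there with its 3' end pointing downstream.
Reverse complement of the reverse primer: ACGACACC. This occurs on the top strand at positions 136–143.
The product is the template from position 76 through 143 (68 bp).

5'-GAGGATTCAGGCTCTTTACTTTATGGGTTGCCTTCCACCACGCCTAGCAGCAGGGTGGGTACGACACC-3'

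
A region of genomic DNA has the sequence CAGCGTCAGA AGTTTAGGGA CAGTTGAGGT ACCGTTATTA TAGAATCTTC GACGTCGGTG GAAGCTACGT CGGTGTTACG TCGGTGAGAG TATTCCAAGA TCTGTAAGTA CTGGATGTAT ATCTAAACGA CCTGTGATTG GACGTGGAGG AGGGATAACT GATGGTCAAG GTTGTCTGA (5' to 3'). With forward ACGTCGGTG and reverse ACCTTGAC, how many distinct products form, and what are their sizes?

The forward primer ACGTCGGTG matches the top strand at positions 52–60, 67–75, 78–86.
The reverse primer's reverse complement is GTCAAGGT, matching at positions 165–172.
Each forward site pairs with the reverse site to give a product ending at position 172: sizes 121, 106, 95 bp.

Three products: 121 bp, 106 bp, 95 bp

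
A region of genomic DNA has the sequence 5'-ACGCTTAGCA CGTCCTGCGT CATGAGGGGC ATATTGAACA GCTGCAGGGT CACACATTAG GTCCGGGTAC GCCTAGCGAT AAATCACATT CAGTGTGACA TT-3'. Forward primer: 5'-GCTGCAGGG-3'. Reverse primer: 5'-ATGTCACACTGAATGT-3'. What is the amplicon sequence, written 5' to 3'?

Scanning the template, GCTGCAGGG occurs at positions 41–49; this primer anneals to the bottom strand there with its 3' end pointing downstream.
Taking the reverse complement of ATGTCACACTGAATGT gives ACATTCAGTGTGACAT, found at positions 86–101 on the template; the primer anneals here to the top strand with its 3' end pointing upstream.
The product is the template from position 41 through 101 (61 bp).

5'-GCTGCAGGGTCACACATTAGGTCCGGGTACGCCTAGCGATAAATCACATTCAGTGTGACAT-3'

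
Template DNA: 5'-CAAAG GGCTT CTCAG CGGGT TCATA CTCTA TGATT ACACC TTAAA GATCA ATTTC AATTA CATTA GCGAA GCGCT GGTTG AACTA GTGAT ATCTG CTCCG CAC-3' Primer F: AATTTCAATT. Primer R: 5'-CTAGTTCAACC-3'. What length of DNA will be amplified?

37 bp

Scanning the template, AATTTCAATT occurs at positions 50–59; this primer anneals to the bottom strand there with its 3' end pointing downstream.
Taking the reverse complement of CTAGTTCAACC gives GGTTGAACTAG, found at positions 76–86 on the template; the primer anneals here to the top strand with its 3' end pointing upstream.
Amplicon spans positions 50–86: 37 bp.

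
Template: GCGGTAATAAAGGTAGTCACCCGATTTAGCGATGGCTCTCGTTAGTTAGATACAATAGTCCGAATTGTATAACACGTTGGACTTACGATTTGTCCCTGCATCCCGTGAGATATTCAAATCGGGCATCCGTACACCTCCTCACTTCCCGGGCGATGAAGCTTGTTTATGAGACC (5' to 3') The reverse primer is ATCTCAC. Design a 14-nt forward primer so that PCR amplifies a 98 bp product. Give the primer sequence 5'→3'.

The reverse primer's reverse complement GTGAGAT matches the template at positions 105–111, so the product ends at position 111.
A 98 bp product then starts at position 111 − 98 + 1 = 14.
The forward primer is identical to the top strand there: TAGTCACCCGATTT.

5'-TAGTCACCCGATTT-3'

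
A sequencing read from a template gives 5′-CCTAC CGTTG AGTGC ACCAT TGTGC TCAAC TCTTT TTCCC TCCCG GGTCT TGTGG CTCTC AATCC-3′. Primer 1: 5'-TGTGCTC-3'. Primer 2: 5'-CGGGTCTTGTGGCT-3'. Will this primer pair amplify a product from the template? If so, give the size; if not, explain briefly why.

Primer 1 (TGTGCTC) matches the top strand at positions 21–27 (3' end points downstream).
Primer 2 (CGGGTCTTGTGGCT) also matches the top strand directly, at positions 44–57 — its reverse complement AGCCACAAGACCCG is not present.
Both primers anneal to the bottom strand with 3' ends pointing the same way, so neither can prime synthesis back toward the other.

No product — both primers anneal to the same strand and extend in the same direction.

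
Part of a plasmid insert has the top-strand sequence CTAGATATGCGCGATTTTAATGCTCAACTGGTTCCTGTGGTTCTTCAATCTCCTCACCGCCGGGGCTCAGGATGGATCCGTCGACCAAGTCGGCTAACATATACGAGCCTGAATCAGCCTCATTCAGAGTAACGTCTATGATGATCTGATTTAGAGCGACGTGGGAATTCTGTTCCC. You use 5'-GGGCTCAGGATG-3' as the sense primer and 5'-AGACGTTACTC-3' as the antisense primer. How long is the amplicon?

Scanning the template, GGGCTCAGGATG occurs at positions 63–74; this primer anneals to the bottom strand there with its 3' end pointing downstream.
Reverse complement of the reverse primer: GAGTAACGTCT. This occurs on the top strand at positions 127–137.
Amplicon spans positions 63–137: 75 bp.

75 bp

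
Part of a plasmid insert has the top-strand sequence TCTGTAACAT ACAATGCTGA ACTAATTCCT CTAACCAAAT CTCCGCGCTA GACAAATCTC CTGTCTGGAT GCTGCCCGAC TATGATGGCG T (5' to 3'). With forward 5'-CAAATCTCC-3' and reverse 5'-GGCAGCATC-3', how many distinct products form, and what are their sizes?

Two products: 41 bp, 24 bp

The forward primer CAAATCTCC matches the top strand at positions 36–44, 53–61.
The reverse primer's reverse complement is GATGCTGCC, matching at positions 68–76.
Each forward site pairs with the reverse site to give a product ending at position 76: sizes 41, 24 bp.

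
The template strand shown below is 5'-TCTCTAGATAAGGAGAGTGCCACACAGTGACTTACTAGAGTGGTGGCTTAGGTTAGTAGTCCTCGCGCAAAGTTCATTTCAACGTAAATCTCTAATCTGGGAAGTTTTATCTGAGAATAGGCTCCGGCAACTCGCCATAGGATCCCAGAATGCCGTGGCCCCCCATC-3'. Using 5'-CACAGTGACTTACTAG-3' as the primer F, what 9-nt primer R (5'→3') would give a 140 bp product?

The forward primer binds at positions 23–38, so a 140 bp product ends at position 23 + 140 − 1 = 162.
The reverse primer anneals to the top strand over positions 154–162, i.e. to CGTGGCCCC.
Its sequence written 5'→3' is the reverse complement: GGGGCCACG.

5'-GGGGCCACG-3'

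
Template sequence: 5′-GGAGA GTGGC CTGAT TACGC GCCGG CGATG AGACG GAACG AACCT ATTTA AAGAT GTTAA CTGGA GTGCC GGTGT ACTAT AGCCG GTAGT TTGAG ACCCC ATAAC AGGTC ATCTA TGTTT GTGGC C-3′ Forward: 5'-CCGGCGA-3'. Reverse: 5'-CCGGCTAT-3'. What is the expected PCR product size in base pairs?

65 bp

Forward primer CCGGCGA is found on the top strand at positions 22–28.
Reverse complement of the reverse primer: ATAGCCGG. This occurs on the top strand at positions 79–86.
Product length = (reverse-primer end) − (forward-primer start) + 1 = 86 − 22 + 1 = 65 bp.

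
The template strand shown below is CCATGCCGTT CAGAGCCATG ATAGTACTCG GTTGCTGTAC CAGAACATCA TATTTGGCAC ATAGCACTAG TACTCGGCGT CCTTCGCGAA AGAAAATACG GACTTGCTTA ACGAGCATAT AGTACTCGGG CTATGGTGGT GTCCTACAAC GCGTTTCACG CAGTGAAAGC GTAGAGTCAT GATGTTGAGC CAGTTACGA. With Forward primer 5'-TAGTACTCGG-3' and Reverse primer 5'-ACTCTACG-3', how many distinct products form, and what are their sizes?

Three products: 156 bp, 110 bp, 58 bp

The forward primer TAGTACTCGG matches the top strand at positions 22–31, 68–77, 120–129.
The reverse primer's reverse complement is CGTAGAGT, matching at positions 170–177.
Each forward site pairs with the reverse site to give a product ending at position 177: sizes 156, 110, 58 bp.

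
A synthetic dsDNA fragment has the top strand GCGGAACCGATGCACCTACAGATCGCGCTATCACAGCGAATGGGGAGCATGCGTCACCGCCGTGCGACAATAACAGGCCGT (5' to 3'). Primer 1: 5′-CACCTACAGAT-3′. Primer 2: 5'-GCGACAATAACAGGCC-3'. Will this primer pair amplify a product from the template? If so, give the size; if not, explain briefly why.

Primer 1 (CACCTACAGAT) matches the top strand at positions 13–23 (3' end points downstream).
Primer 2 (GCGACAATAACAGGCC) also matches the top strand directly, at positions 64–79 — its reverse complement GGCCTGTTATTGTCGC is not present.
Both primers anneal to the bottom strand with 3' ends pointing the same way, so neither can prime synthesis back toward the other.

No product — both primers anneal to the same strand and extend in the same direction.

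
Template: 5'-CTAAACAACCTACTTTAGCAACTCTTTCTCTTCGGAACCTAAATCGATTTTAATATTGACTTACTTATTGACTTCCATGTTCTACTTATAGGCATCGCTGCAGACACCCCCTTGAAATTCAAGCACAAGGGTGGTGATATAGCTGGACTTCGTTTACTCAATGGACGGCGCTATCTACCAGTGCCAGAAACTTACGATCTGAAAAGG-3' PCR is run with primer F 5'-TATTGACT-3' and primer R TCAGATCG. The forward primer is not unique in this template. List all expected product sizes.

The forward primer TATTGACT matches the top strand at positions 54–61, 66–73.
The reverse primer's reverse complement is CGATCTGA, matching at positions 195–202.
Each forward site pairs with the reverse site to give a product ending at position 202: sizes 149, 137 bp.

149 bp, 137 bp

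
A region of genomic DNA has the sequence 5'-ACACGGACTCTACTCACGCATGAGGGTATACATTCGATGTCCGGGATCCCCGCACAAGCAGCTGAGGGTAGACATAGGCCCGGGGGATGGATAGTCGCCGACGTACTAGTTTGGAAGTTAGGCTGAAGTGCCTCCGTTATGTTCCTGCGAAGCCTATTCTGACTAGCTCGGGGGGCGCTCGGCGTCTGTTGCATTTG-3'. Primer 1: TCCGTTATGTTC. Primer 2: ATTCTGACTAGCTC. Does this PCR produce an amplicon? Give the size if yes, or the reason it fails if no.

No product — both primers anneal to the same strand and extend in the same direction.

Primer 1 (TCCGTTATGTTC) matches the top strand at positions 133–144 (3' end points downstream).
Primer 2 (ATTCTGACTAGCTC) also matches the top strand directly, at positions 156–169 — its reverse complement GAGCTAGTCAGAAT is not present.
Both primers anneal to the bottom strand with 3' ends pointing the same way, so neither can prime synthesis back toward the other.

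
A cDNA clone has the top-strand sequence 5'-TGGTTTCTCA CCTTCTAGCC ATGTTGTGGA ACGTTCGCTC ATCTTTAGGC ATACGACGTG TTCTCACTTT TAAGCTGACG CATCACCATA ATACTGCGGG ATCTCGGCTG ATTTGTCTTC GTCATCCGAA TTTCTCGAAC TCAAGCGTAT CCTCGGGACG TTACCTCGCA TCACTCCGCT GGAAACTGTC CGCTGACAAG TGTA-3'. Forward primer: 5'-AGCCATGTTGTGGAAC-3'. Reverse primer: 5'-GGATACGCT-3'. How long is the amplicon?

136 bp

Scanning the template, AGCCATGTTGTGGAAC occurs at positions 17–32; this primer anneals to the bottom strand there with its 3' end pointing downstream.
Taking the reverse complement of GGATACGCT gives AGCGTATCC, found at positions 144–152 on the template; the primer anneals here to the top strand with its 3' end pointing upstream.
The product runs from position 17 to position 152, so its length is 152 − 17 + 1 = 136 bp.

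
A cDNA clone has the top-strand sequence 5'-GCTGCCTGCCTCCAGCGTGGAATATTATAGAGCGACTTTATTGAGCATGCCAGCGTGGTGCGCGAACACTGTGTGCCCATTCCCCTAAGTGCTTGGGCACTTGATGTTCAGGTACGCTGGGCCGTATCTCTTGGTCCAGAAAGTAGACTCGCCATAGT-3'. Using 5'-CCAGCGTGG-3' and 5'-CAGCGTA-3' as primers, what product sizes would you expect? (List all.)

108 bp, 70 bp

The forward primer CCAGCGTGG matches the top strand at positions 12–20, 50–58.
The reverse primer's reverse complement is TACGCTG, matching at positions 113–119.
Each forward site pairs with the reverse site to give a product ending at position 119: sizes 108, 70 bp.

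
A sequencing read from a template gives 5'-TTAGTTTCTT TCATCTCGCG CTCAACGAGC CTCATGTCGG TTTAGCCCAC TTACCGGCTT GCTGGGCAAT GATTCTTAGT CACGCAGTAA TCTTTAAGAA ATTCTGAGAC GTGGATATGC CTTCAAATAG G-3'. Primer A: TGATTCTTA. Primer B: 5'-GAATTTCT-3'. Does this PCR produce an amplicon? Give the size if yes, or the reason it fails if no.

Primer A (TGATTCTTA) matches the top strand at positions 70–78; it acts as a forward primer.
Primer B's reverse complement is AGAAATTC, matching the top strand at positions 97–104; it acts as a reverse primer.
The 3' ends face each other across positions 70–104, giving a 35 bp product.

Yes — a 35 bp product.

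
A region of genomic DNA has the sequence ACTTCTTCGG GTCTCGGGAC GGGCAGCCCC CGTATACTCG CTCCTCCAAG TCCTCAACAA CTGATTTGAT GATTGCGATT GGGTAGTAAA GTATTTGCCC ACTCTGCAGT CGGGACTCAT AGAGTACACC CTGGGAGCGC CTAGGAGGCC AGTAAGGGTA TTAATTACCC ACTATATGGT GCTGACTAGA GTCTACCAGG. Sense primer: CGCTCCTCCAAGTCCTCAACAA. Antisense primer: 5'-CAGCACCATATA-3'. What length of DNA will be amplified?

146 bp

Forward primer CGCTCCTCCAAGTCCTCAACAA is found on the top strand at positions 39–60.
Reverse complement of the reverse primer: TATATGGTGCTG. This occurs on the top strand at positions 173–184.
Amplicon spans positions 39–184: 146 bp.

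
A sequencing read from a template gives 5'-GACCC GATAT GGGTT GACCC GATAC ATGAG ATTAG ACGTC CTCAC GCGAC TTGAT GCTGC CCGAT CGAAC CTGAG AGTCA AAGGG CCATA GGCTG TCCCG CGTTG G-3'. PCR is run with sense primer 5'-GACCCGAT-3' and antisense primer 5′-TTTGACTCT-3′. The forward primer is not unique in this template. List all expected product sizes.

82 bp, 67 bp

The forward primer GACCCGAT matches the top strand at positions 1–8, 16–23.
The reverse primer's reverse complement is AGAGTCAAA, matching at positions 74–82.
Each forward site pairs with the reverse site to give a product ending at position 82: sizes 82, 67 bp.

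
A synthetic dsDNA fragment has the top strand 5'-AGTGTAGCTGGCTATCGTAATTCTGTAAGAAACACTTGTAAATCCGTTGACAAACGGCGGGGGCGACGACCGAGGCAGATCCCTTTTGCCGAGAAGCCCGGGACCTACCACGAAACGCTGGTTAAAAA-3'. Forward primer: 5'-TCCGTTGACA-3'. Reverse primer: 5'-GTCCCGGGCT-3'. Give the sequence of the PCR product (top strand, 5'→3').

Forward primer TCCGTTGACA is found on the top strand at positions 43–52.
Taking the reverse complement of GTCCCGGGCT gives AGCCCGGGAC, found at positions 95–104 on the template; the primer anneals here to the top strand with its 3' end pointing upstream.
The product is the template from position 43 through 104 (62 bp).

5'-TCCGTTGACAAACGGCGGGGGCGACGACCGAGGCAGATCCCTTTTGCCGAGAAGCCCGGGAC-3'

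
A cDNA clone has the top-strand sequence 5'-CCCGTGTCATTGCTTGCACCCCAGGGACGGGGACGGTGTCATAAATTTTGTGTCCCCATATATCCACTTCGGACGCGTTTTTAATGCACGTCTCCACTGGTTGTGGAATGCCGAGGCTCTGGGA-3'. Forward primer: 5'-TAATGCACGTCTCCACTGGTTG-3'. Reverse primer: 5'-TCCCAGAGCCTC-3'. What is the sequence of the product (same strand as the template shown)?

Scanning the template, TAATGCACGTCTCCACTGGTTG occurs at positions 82–103; this primer anneals to the bottom strand there with its 3' end pointing downstream.
The reverse primer's reverse complement is GAGGCTCTGGGA, which matches the template at positions 113–124.
The product is the template from position 82 through 124 (43 bp).

5'-TAATGCACGTCTCCACTGGTTGTGGAATGCCGAGGCTCTGGGA-3'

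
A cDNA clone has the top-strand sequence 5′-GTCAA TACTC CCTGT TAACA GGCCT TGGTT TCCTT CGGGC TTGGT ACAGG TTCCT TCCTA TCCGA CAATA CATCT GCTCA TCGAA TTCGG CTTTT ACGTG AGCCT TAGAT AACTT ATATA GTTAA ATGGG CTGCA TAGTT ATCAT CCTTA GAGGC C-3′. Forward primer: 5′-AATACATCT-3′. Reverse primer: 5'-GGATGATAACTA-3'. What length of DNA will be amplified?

Forward primer AATACATCT is found on the top strand at positions 67–75.
Taking the reverse complement of GGATGATAACTA gives TAGTTATCATCC, found at positions 136–147 on the template; the primer anneals here to the top strand with its 3' end pointing upstream.
The product runs from position 67 to position 147, so its length is 147 − 67 + 1 = 81 bp.

81 bp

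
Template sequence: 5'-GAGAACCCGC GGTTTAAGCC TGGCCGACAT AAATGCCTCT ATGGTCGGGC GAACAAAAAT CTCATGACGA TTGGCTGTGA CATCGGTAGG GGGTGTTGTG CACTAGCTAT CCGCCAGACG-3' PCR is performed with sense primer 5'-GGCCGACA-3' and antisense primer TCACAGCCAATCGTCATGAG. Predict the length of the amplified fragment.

59 bp

The forward primer matches the template at positions 22–29.
Reverse complement of the reverse primer: CTCATGACGATTGGCTGTGA. This occurs on the top strand at positions 61–80.
The product runs from position 22 to position 80, so its length is 80 − 22 + 1 = 59 bp.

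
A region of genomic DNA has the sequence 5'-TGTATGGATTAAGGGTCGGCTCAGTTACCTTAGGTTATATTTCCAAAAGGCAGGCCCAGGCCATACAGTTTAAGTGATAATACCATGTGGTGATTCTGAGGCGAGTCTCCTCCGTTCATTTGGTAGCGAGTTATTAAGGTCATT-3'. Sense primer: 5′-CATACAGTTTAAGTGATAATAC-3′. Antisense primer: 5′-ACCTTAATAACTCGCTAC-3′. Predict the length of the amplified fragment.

The forward primer matches the template at positions 62–83.
The reverse primer's reverse complement is GTAGCGAGTTATTAAGGT, which matches the template at positions 123–140.
Amplicon spans positions 62–140: 79 bp.

79 bp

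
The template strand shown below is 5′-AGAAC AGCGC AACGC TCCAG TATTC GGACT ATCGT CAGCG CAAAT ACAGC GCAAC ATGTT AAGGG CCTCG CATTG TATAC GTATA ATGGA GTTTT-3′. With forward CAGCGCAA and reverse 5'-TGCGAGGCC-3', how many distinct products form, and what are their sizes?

The forward primer CAGCGCAA matches the top strand at positions 5–12, 36–43, 47–54.
The reverse primer's reverse complement is GGCCTCGCA, matching at positions 64–72.
Each forward site pairs with the reverse site to give a product ending at position 72: sizes 68, 37, 26 bp.

Three products: 68 bp, 37 bp, 26 bp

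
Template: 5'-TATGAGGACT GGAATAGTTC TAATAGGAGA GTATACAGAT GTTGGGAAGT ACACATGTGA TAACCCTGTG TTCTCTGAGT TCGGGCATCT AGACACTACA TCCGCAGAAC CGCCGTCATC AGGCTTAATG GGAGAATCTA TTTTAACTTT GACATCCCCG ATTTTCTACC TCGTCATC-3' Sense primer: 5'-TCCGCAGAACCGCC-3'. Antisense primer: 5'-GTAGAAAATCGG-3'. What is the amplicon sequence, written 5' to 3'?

5'-TCCGCAGAACCGCCGTCATCAGGCTTAATGGGAGAATCTATTTTAACTTTGACATCCCCGATTTTCTAC-3'

Forward primer TCCGCAGAACCGCC is found on the top strand at positions 101–114.
Reverse complement of the reverse primer: CCGATTTTCTAC. This occurs on the top strand at positions 158–169.
The product is the template from position 101 through 169 (69 bp).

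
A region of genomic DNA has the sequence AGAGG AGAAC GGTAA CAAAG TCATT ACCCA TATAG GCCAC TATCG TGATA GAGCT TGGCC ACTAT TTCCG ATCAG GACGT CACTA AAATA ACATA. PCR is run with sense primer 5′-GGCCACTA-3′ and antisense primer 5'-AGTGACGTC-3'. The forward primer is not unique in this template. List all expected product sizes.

50 bp, 28 bp

The forward primer GGCCACTA matches the top strand at positions 35–42, 57–64.
The reverse primer's reverse complement is GACGTCACT, matching at positions 76–84.
Each forward site pairs with the reverse site to give a product ending at position 84: sizes 50, 28 bp.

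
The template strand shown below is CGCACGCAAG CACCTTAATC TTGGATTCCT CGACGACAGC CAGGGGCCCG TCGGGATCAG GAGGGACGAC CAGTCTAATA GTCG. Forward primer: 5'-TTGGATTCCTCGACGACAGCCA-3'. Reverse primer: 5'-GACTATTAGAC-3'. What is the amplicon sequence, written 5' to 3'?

5'-TTGGATTCCTCGACGACAGCCAGGGGCCCGTCGGGATCAGGAGGGACGACCAGTCTAATAGTC-3'

The forward primer matches the template at positions 21–42.
The reverse primer's reverse complement is GTCTAATAGTC, which matches the template at positions 73–83.
The product is the template from position 21 through 83 (63 bp).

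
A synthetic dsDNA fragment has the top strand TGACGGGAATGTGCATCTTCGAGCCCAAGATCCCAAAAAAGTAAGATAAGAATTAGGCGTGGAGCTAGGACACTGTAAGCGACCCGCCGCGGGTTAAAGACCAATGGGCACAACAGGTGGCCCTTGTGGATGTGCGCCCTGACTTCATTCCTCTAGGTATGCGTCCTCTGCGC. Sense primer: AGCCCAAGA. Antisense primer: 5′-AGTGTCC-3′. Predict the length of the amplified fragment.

53 bp

Scanning the template, AGCCCAAGA occurs at positions 22–30; this primer anneals to the bottom strand there with its 3' end pointing downstream.
The reverse primer's reverse complement is GGACACT, which matches the template at positions 68–74.
The product runs from position 22 to position 74, so its length is 74 − 22 + 1 = 53 bp.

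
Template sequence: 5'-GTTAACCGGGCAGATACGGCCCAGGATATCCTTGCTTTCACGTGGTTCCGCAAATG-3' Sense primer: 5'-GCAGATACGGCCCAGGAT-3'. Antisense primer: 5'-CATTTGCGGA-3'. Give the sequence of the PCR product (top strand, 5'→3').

5'-GCAGATACGGCCCAGGATATCCTTGCTTTCACGTGGTTCCGCAAATG-3'

The forward primer matches the template at positions 10–27.
Taking the reverse complement of CATTTGCGGA gives TCCGCAAATG, found at positions 47–56 on the template; the primer anneals here to the top strand with its 3' end pointing upstream.
The product is the template from position 10 through 56 (47 bp).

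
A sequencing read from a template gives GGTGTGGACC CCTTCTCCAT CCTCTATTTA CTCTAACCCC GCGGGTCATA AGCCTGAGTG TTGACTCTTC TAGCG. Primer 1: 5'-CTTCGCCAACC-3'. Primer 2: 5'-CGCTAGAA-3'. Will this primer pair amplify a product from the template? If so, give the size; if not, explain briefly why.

No product — primer 1 has no binding site in the template.

Primer 1 (CTTCGCCAACC) does not match the top strand, and its reverse complement GGTTGGCGAAG does not match either.
With no annealing site for primer 1, no amplification occurs.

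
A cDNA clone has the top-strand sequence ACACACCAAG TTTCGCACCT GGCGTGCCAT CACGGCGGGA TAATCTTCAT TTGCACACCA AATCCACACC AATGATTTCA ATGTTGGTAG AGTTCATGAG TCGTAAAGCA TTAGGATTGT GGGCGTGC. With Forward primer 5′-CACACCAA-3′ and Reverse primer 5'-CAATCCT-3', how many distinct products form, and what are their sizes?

Three products: 118 bp, 66 bp, 55 bp

The forward primer CACACCAA matches the top strand at positions 2–9, 54–61, 65–72.
The reverse primer's reverse complement is AGGATTG, matching at positions 113–119.
Each forward site pairs with the reverse site to give a product ending at position 119: sizes 118, 66, 55 bp.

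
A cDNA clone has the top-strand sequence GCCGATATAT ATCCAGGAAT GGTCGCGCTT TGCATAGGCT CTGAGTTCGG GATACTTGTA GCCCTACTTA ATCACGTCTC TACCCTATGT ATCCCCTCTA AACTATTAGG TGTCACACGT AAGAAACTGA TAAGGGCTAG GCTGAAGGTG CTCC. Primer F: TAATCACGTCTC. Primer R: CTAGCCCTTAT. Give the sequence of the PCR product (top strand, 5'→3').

5'-TAATCACGTCTCTACCCTATGTATCCCCTCTAAACTATTAGGTGTCACACGTAAGAAACTGATAAGGGCTAG-3'

Forward primer TAATCACGTCTC is found on the top strand at positions 69–80.
Reverse complement of the reverse primer: ATAAGGGCTAG. This occurs on the top strand at positions 130–140.
The product is the template from position 69 through 140 (72 bp).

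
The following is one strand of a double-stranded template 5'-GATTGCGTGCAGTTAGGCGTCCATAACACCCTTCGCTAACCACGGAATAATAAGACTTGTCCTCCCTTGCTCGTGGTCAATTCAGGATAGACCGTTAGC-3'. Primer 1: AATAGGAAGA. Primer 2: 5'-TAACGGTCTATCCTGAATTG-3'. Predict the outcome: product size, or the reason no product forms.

No product — primer 1 has no binding site in the template.

Primer 1 (AATAGGAAGA) does not match the top strand, and its reverse complement TCTTCCTATT does not match either.
With no annealing site for primer 1, no amplification occurs.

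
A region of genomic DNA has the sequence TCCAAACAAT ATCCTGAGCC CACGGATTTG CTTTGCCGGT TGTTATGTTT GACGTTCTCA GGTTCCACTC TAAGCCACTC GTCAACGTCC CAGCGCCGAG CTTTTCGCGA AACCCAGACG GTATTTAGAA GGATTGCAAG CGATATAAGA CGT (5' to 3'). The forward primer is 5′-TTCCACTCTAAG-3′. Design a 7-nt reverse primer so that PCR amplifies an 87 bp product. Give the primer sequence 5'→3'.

The forward primer binds at positions 63–74, so an 87 bp product ends at position 63 + 87 − 1 = 149.
The reverse primer anneals to the top strand over positions 143–149, i.e. to ATATAAG.
Its sequence written 5'→3' is the reverse complement: CTTATAT.

5'-CTTATAT-3'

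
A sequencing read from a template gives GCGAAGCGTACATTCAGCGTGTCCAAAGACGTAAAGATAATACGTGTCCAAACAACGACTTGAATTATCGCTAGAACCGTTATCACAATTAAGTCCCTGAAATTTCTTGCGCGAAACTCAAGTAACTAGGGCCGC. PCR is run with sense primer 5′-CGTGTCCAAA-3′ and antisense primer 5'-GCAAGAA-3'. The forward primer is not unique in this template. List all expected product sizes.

The forward primer CGTGTCCAAA matches the top strand at positions 18–27, 43–52.
The reverse primer's reverse complement is TTCTTGC, matching at positions 104–110.
Each forward site pairs with the reverse site to give a product ending at position 110: sizes 93, 68 bp.

93 bp, 68 bp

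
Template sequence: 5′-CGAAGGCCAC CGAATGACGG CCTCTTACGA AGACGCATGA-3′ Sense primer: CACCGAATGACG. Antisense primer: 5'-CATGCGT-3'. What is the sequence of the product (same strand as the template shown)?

5'-CACCGAATGACGGCCTCTTACGAAGACGCATG-3'

Scanning the template, CACCGAATGACG occurs at positions 8–19; this primer anneals to the bottom strand there with its 3' end pointing downstream.
Reverse complement of the reverse primer: ACGCATG. This occurs on the top strand at positions 33–39.
The product is the template from position 8 through 39 (32 bp).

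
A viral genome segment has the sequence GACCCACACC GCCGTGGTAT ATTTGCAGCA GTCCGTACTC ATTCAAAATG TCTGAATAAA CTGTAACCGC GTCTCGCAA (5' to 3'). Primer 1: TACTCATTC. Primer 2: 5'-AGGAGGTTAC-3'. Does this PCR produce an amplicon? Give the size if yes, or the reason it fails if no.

Primer 2 (AGGAGGTTAC) does not match the top strand, and its reverse complement GTAACCTCCT does not match either.
With no annealing site for primer 2, no amplification occurs.

No product — primer 2 has no binding site in the template.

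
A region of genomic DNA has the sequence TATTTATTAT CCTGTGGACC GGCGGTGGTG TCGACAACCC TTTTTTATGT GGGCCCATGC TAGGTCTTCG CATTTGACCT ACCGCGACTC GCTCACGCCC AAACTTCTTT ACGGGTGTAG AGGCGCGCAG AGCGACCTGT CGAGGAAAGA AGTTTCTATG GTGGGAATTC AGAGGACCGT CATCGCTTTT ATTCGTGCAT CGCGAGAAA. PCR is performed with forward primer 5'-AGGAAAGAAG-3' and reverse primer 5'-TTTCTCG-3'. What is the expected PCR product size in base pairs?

Scanning the template, AGGAAAGAAG occurs at positions 143–152; this primer anneals to the bottom strand there with its 3' end pointing downstream.
Taking the reverse complement of TTTCTCG gives CGAGAAA, found at positions 203–209 on the template; the primer anneals here to the top strand with its 3' end pointing upstream.
Product length = (reverse-primer end) − (forward-primer start) + 1 = 209 − 143 + 1 = 67 bp.

67 bp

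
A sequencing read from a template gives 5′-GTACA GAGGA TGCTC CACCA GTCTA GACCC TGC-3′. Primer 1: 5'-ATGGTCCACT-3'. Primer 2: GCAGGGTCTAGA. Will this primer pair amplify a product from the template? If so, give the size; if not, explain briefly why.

No product — primer 1 has no binding site in the template.

Primer 1 (ATGGTCCACT) does not match the top strand, and its reverse complement AGTGGACCAT does not match either.
With no annealing site for primer 1, no amplification occurs.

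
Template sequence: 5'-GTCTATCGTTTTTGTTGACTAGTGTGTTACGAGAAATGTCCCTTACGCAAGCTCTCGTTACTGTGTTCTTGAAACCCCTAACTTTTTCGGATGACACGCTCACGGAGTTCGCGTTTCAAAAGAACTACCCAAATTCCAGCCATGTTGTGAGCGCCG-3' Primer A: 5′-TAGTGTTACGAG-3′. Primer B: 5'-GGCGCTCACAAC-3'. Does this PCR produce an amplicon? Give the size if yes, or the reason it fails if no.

Primer A (TAGTGTTACGAG) does not match the top strand, and its reverse complement CTCGTAACACTA does not match either.
With no annealing site for primer A, no amplification occurs.

No product — primer A has no binding site in the template.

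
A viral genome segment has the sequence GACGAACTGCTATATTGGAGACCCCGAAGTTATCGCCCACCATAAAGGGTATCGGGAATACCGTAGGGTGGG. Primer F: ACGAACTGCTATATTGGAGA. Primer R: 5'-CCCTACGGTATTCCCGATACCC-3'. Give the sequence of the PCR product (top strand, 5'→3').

5'-ACGAACTGCTATATTGGAGACCCCGAAGTTATCGCCCACCATAAAGGGTATCGGGAATACCGTAGGG-3'

Forward primer ACGAACTGCTATATTGGAGA is found on the top strand at positions 2–21.
Taking the reverse complement of CCCTACGGTATTCCCGATACCC gives GGGTATCGGGAATACCGTAGGG, found at positions 47–68 on the template; the primer anneals here to the top strand with its 3' end pointing upstream.
The product is the template from position 2 through 68 (67 bp).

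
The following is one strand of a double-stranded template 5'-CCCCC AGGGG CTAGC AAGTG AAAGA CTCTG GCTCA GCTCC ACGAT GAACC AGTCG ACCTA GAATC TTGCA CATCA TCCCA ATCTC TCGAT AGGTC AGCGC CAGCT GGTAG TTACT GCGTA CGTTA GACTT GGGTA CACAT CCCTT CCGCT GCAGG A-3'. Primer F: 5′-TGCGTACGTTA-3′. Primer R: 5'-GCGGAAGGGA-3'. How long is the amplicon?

35 bp

The forward primer matches the template at positions 115–125.
Taking the reverse complement of GCGGAAGGGA gives TCCCTTCCGC, found at positions 140–149 on the template; the primer anneals here to the top strand with its 3' end pointing upstream.
The product runs from position 115 to position 149, so its length is 149 − 115 + 1 = 35 bp.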